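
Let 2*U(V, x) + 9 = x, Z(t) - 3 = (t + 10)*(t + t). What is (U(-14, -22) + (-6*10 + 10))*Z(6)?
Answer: -25545/2 ≈ -12773.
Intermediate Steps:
Z(t) = 3 + 2*t*(10 + t) (Z(t) = 3 + (t + 10)*(t + t) = 3 + (10 + t)*(2*t) = 3 + 2*t*(10 + t))
U(V, x) = -9/2 + x/2
(U(-14, -22) + (-6*10 + 10))*Z(6) = ((-9/2 + (1/2)*(-22)) + (-6*10 + 10))*(3 + 2*6**2 + 20*6) = ((-9/2 - 11) + (-60 + 10))*(3 + 2*36 + 120) = (-31/2 - 50)*(3 + 72 + 120) = -131/2*195 = -25545/2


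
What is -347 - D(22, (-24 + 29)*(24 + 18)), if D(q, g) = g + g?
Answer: -767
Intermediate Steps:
D(q, g) = 2*g
-347 - D(22, (-24 + 29)*(24 + 18)) = -347 - 2*(-24 + 29)*(24 + 18) = -347 - 2*5*42 = -347 - 2*210 = -347 - 1*420 = -347 - 420 = -767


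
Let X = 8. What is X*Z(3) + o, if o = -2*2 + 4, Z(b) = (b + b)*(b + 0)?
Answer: 144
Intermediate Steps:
Z(b) = 2*b² (Z(b) = (2*b)*b = 2*b²)
o = 0 (o = -4 + 4 = 0)
X*Z(3) + o = 8*(2*3²) + 0 = 8*(2*9) + 0 = 8*18 + 0 = 144 + 0 = 144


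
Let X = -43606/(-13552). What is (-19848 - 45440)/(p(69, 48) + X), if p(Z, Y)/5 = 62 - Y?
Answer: -442391488/496123 ≈ -891.70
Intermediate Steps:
p(Z, Y) = 310 - 5*Y (p(Z, Y) = 5*(62 - Y) = 310 - 5*Y)
X = 21803/6776 (X = -43606*(-1/13552) = 21803/6776 ≈ 3.2177)
(-19848 - 45440)/(p(69, 48) + X) = (-19848 - 45440)/((310 - 5*48) + 21803/6776) = -65288/((310 - 240) + 21803/6776) = -65288/(70 + 21803/6776) = -65288/496123/6776 = -65288*6776/496123 = -442391488/496123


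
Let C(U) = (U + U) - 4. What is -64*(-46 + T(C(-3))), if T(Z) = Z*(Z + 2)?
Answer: -2176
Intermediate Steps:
C(U) = -4 + 2*U (C(U) = 2*U - 4 = -4 + 2*U)
T(Z) = Z*(2 + Z)
-64*(-46 + T(C(-3))) = -64*(-46 + (-4 + 2*(-3))*(2 + (-4 + 2*(-3)))) = -64*(-46 + (-4 - 6)*(2 + (-4 - 6))) = -64*(-46 - 10*(2 - 10)) = -64*(-46 - 10*(-8)) = -64*(-46 + 80) = -64*34 = -2176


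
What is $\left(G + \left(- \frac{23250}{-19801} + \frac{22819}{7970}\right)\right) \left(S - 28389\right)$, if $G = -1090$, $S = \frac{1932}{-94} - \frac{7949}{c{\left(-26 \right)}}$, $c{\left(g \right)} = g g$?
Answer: $\frac{154756547709668299987}{5014065454840} \approx 3.0864 \cdot 10^{7}$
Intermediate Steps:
$c{\left(g \right)} = g^{2}$
$S = - \frac{1026619}{31772}$ ($S = \frac{1932}{-94} - \frac{7949}{\left(-26\right)^{2}} = 1932 \left(- \frac{1}{94}\right) - \frac{7949}{676} = - \frac{966}{47} - \frac{7949}{676} = - \frac{1026619}{31772} \approx -32.312$)
$\left(G + \left(- \frac{23250}{-19801} + \frac{22819}{7970}\right)\right) \left(S - 28389\right) = \left(-1090 + \left(- \frac{23250}{-19801} + \frac{22819}{7970}\right)\right) \left(- \frac{1026619}{31772} - 28389\right) = \left(-1090 + \left(\left(-23250\right) \left(- \frac{1}{19801}\right) + 22819 \cdot \frac{1}{7970}\right)\right) \left(- \frac{903001927}{31772}\right) = \left(-1090 + \left(\frac{23250}{19801} + \frac{22819}{7970}\right)\right) \left(- \frac{903001927}{31772}\right) = \left(-1090 + \frac{637141519}{157813970}\right) \left(- \frac{903001927}{31772}\right) = \left(- \frac{171380085781}{157813970}\right) \left(- \frac{903001927}{31772}\right) = \frac{154756547709668299987}{5014065454840}$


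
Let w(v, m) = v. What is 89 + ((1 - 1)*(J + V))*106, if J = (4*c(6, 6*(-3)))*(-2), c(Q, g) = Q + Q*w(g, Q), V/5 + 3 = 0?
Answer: 89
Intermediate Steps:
V = -15 (V = -15 + 5*0 = -15 + 0 = -15)
c(Q, g) = Q + Q*g
J = 816 (J = (4*(6*(1 + 6*(-3))))*(-2) = (4*(6*(1 - 18)))*(-2) = (4*(6*(-17)))*(-2) = (4*(-102))*(-2) = -408*(-2) = 816)
89 + ((1 - 1)*(J + V))*106 = 89 + ((1 - 1)*(816 - 15))*106 = 89 + (0*801)*106 = 89 + 0*106 = 89 + 0 = 89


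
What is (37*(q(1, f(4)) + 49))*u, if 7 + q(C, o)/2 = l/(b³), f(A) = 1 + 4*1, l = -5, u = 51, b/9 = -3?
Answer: 433327535/6561 ≈ 66046.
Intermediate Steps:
b = -27 (b = 9*(-3) = -27)
f(A) = 5 (f(A) = 1 + 4 = 5)
q(C, o) = -275552/19683 (q(C, o) = -14 + 2*(-5/((-27)³)) = -14 + 2*(-5/(-19683)) = -14 + 2*(-5*(-1/19683)) = -14 + 2*(5/19683) = -14 + 10/19683 = -275552/19683)
(37*(q(1, f(4)) + 49))*u = (37*(-275552/19683 + 49))*51 = (37*(688915/19683))*51 = (25489855/19683)*51 = 433327535/6561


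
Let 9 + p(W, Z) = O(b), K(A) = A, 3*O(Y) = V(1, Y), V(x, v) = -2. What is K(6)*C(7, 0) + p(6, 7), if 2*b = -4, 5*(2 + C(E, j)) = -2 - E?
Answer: -487/15 ≈ -32.467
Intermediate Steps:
C(E, j) = -12/5 - E/5 (C(E, j) = -2 + (-2 - E)/5 = -2 + (-⅖ - E/5) = -12/5 - E/5)
b = -2 (b = (½)*(-4) = -2)
O(Y) = -⅔ (O(Y) = (⅓)*(-2) = -⅔)
p(W, Z) = -29/3 (p(W, Z) = -9 - ⅔ = -29/3)
K(6)*C(7, 0) + p(6, 7) = 6*(-12/5 - ⅕*7) - 29/3 = 6*(-12/5 - 7/5) - 29/3 = 6*(-19/5) - 29/3 = -114/5 - 29/3 = -487/15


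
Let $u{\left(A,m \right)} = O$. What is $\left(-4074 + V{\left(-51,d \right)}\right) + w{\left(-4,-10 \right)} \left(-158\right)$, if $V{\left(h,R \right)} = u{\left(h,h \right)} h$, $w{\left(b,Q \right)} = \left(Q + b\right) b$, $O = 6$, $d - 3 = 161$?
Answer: $-13228$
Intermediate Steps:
$d = 164$ ($d = 3 + 161 = 164$)
$u{\left(A,m \right)} = 6$
$w{\left(b,Q \right)} = b \left(Q + b\right)$
$V{\left(h,R \right)} = 6 h$
$\left(-4074 + V{\left(-51,d \right)}\right) + w{\left(-4,-10 \right)} \left(-158\right) = \left(-4074 + 6 \left(-51\right)\right) + - 4 \left(-10 - 4\right) \left(-158\right) = \left(-4074 - 306\right) + \left(-4\right) \left(-14\right) \left(-158\right) = -4380 + 56 \left(-158\right) = -4380 - 8848 = -13228$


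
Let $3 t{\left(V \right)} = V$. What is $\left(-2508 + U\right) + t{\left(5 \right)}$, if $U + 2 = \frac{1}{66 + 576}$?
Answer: $- \frac{536783}{214} \approx -2508.3$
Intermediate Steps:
$U = - \frac{1283}{642}$ ($U = -2 + \frac{1}{66 + 576} = -2 + \frac{1}{642} = - \frac{1283}{642} \approx -1.9984$)
$t{\left(V \right)} = \frac{V}{3}$
$\left(-2508 + U\right) + t{\left(5 \right)} = \left(-2508 - \frac{1283}{642}\right) + \frac{1}{3} \cdot 5 = - \frac{1611419}{642} + \frac{5}{3} = - \frac{536783}{214}$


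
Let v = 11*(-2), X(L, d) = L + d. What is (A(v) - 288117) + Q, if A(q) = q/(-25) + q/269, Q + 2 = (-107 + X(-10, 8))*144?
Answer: -2043150507/6725 ≈ -3.0381e+5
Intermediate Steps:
v = -22
Q = -15698 (Q = -2 + (-107 + (-10 + 8))*144 = -2 + (-107 - 2)*144 = -2 - 109*144 = -2 - 15696 = -15698)
A(q) = -244*q/6725 (A(q) = q*(-1/25) + q*(1/269) = -q/25 + q/269 = -244*q/6725)
(A(v) - 288117) + Q = (-244/6725*(-22) - 288117) - 15698 = (5368/6725 - 288117) - 15698 = -1937581457/6725 - 15698 = -2043150507/6725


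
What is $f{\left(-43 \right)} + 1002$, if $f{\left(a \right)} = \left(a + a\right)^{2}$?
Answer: $8398$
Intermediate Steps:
$f{\left(a \right)} = 4 a^{2}$ ($f{\left(a \right)} = \left(2 a\right)^{2} = 4 a^{2}$)
$f{\left(-43 \right)} + 1002 = 4 \left(-43\right)^{2} + 1002 = 4 \cdot 1849 + 1002 = 7396 + 1002 = 8398$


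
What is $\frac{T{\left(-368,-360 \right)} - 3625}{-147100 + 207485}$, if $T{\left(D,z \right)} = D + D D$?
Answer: $\frac{131431}{60385} \approx 2.1766$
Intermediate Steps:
$T{\left(D,z \right)} = D + D^{2}$
$\frac{T{\left(-368,-360 \right)} - 3625}{-147100 + 207485} = \frac{- 368 \left(1 - 368\right) - 3625}{-147100 + 207485} = \frac{\left(-368\right) \left(-367\right) - 3625}{60385} = \left(135056 - 3625\right) \frac{1}{60385} = 131431 \cdot \frac{1}{60385} = \frac{131431}{60385}$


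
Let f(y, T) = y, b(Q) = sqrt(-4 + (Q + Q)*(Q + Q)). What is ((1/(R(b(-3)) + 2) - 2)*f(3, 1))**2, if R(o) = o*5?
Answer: 5718681/158404 - 35865*sqrt(2)/39601 ≈ 34.821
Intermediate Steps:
b(Q) = sqrt(-4 + 4*Q**2) (b(Q) = sqrt(-4 + (2*Q)*(2*Q)) = sqrt(-4 + 4*Q**2))
R(o) = 5*o
((1/(R(b(-3)) + 2) - 2)*f(3, 1))**2 = ((1/(5*(2*sqrt(-1 + (-3)**2)) + 2) - 2)*3)**2 = ((1/(5*(2*sqrt(-1 + 9)) + 2) - 2)*3)**2 = ((1/(5*(2*sqrt(8)) + 2) - 2)*3)**2 = ((1/(5*(2*(2*sqrt(2))) + 2) - 2)*3)**2 = ((1/(5*(4*sqrt(2)) + 2) - 2)*3)**2 = ((1/(20*sqrt(2) + 2) - 2)*3)**2 = ((1/(2 + 20*sqrt(2)) - 2)*3)**2 = ((-2 + 1/(2 + 20*sqrt(2)))*3)**2 = (-6 + 3/(2 + 20*sqrt(2)))**2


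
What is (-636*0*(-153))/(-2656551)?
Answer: 0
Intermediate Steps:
(-636*0*(-153))/(-2656551) = (-212*0*(-153))*(-1/2656551) = (0*(-153))*(-1/2656551) = 0*(-1/2656551) = 0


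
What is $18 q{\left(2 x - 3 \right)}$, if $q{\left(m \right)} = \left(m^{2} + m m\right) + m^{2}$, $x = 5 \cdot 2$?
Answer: $15606$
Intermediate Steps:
$x = 10$
$q{\left(m \right)} = 3 m^{2}$ ($q{\left(m \right)} = \left(m^{2} + m^{2}\right) + m^{2} = 2 m^{2} + m^{2} = 3 m^{2}$)
$18 q{\left(2 x - 3 \right)} = 18 \cdot 3 \left(2 \cdot 10 - 3\right)^{2} = 18 \cdot 3 \left(20 - 3\right)^{2} = 18 \cdot 3 \cdot 17^{2} = 18 \cdot 3 \cdot 289 = 18 \cdot 867 = 15606$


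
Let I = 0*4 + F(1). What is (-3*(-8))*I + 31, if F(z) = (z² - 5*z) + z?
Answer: -41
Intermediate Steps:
F(z) = z² - 4*z
I = -3 (I = 0*4 + 1*(-4 + 1) = 0 + 1*(-3) = 0 - 3 = -3)
(-3*(-8))*I + 31 = -3*(-8)*(-3) + 31 = 24*(-3) + 31 = -72 + 31 = -41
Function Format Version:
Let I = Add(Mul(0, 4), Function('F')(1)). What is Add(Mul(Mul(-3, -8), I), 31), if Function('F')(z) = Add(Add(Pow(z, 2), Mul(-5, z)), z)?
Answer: -41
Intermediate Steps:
Function('F')(z) = Add(Pow(z, 2), Mul(-4, z))
I = -3 (I = Add(Mul(0, 4), Mul(1, Add(-4, 1))) = Add(0, Mul(1, -3)) = Add(0, -3) = -3)
Add(Mul(Mul(-3, -8), I), 31) = Add(Mul(Mul(-3, -8), -3), 31) = Add(Mul(24, -3), 31) = Add(-72, 31) = -41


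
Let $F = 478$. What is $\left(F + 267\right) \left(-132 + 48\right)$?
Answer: $-62580$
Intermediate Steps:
$\left(F + 267\right) \left(-132 + 48\right) = \left(478 + 267\right) \left(-132 + 48\right) = 745 \left(-84\right) = -62580$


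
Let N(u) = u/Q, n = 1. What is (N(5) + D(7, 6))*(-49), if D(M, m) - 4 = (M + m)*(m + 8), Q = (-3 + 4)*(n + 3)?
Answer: -36701/4 ≈ -9175.3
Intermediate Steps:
Q = 4 (Q = (-3 + 4)*(1 + 3) = 1*4 = 4)
D(M, m) = 4 + (8 + m)*(M + m) (D(M, m) = 4 + (M + m)*(m + 8) = 4 + (M + m)*(8 + m) = 4 + (8 + m)*(M + m))
N(u) = u/4
(N(5) + D(7, 6))*(-49) = ((1/4)*5 + (4 + 6**2 + 8*7 + 8*6 + 7*6))*(-49) = (5/4 + (4 + 36 + 56 + 48 + 42))*(-49) = (5/4 + 186)*(-49) = (749/4)*(-49) = -36701/4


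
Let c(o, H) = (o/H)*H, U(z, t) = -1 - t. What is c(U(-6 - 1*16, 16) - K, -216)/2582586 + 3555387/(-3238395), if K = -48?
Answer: -3060664100179/2787811196490 ≈ -1.0979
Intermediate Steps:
c(o, H) = o
c(U(-6 - 1*16, 16) - K, -216)/2582586 + 3555387/(-3238395) = ((-1 - 1*16) - 1*(-48))/2582586 + 3555387/(-3238395) = ((-1 - 16) + 48)*(1/2582586) + 3555387*(-1/3238395) = (-17 + 48)*(1/2582586) - 1185129/1079465 = 31*(1/2582586) - 1185129/1079465 = 31/2582586 - 1185129/1079465 = -3060664100179/2787811196490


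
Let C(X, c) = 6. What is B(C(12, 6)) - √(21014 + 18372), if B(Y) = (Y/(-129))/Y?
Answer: -1/129 - √39386 ≈ -198.47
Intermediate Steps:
B(Y) = -1/129 (B(Y) = (Y*(-1/129))/Y = (-Y/129)/Y = -1/129)
B(C(12, 6)) - √(21014 + 18372) = -1/129 - √(21014 + 18372) = -1/129 - √39386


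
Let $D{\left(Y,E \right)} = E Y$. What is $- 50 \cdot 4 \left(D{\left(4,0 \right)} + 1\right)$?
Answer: $-200$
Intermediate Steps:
$- 50 \cdot 4 \left(D{\left(4,0 \right)} + 1\right) = - 50 \cdot 4 \left(0 \cdot 4 + 1\right) = - 50 \cdot 4 \left(0 + 1\right) = - 50 \cdot 4 \cdot 1 = \left(-50\right) 4 = -200$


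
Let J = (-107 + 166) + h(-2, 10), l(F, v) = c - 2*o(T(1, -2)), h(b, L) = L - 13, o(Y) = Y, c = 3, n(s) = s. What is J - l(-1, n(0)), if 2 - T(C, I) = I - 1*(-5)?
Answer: 51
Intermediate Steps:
T(C, I) = -3 - I (T(C, I) = 2 - (I - 1*(-5)) = 2 - (I + 5) = 2 - (5 + I) = 2 + (-5 - I) = -3 - I)
h(b, L) = -13 + L
l(F, v) = 5 (l(F, v) = 3 - 2*(-3 - 1*(-2)) = 3 - 2*(-3 + 2) = 3 - 2*(-1) = 3 + 2 = 5)
J = 56 (J = (-107 + 166) + (-13 + 10) = 59 - 3 = 56)
J - l(-1, n(0)) = 56 - 1*5 = 56 - 5 = 51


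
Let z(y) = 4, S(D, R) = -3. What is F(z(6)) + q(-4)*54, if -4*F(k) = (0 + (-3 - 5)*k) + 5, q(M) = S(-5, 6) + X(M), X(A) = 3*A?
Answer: -3213/4 ≈ -803.25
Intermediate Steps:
q(M) = -3 + 3*M
F(k) = -5/4 + 2*k (F(k) = -((0 + (-3 - 5)*k) + 5)/4 = -((0 - 8*k) + 5)/4 = -(-8*k + 5)/4 = -(5 - 8*k)/4 = -5/4 + 2*k)
F(z(6)) + q(-4)*54 = (-5/4 + 2*4) + (-3 + 3*(-4))*54 = (-5/4 + 8) + (-3 - 12)*54 = 27/4 - 15*54 = 27/4 - 810 = -3213/4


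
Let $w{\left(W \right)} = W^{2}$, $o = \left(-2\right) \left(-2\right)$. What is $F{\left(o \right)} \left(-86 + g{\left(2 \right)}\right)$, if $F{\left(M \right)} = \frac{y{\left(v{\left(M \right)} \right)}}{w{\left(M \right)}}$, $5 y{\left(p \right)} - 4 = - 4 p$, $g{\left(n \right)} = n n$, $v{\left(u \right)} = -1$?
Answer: $- \frac{41}{5} \approx -8.2$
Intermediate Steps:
$o = 4$
$g{\left(n \right)} = n^{2}$
$y{\left(p \right)} = \frac{4}{5} - \frac{4 p}{5}$ ($y{\left(p \right)} = \frac{4}{5} + \frac{\left(-4\right) p}{5} = \frac{4}{5} - \frac{4 p}{5}$)
$F{\left(M \right)} = \frac{8}{5 M^{2}}$ ($F{\left(M \right)} = \frac{\frac{4}{5} - - \frac{4}{5}}{M^{2}} = \frac{\frac{4}{5} + \frac{4}{5}}{M^{2}} = \frac{8}{5 M^{2}}$)
$F{\left(o \right)} \left(-86 + g{\left(2 \right)}\right) = \frac{8}{5 \cdot 16} \left(-86 + 2^{2}\right) = \frac{8}{5} \cdot \frac{1}{16} \left(-86 + 4\right) = \frac{1}{10} \left(-82\right) = - \frac{41}{5}$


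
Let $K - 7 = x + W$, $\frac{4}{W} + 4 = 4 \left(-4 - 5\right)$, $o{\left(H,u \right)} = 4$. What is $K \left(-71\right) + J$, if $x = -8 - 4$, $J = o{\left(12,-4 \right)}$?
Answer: $\frac{3661}{10} \approx 366.1$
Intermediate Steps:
$W = - \frac{1}{10}$ ($W = \frac{4}{-4 + 4 \left(-4 - 5\right)} = \frac{4}{-4 + 4 \left(-9\right)} = \frac{4}{-4 - 36} = \frac{4}{-40} = 4 \left(- \frac{1}{40}\right) = - \frac{1}{10} \approx -0.1$)
$J = 4$
$x = -12$
$K = - \frac{51}{10}$ ($K = 7 - \frac{121}{10} = - \frac{51}{10} \approx -5.1$)
$K \left(-71\right) + J = \left(- \frac{51}{10}\right) \left(-71\right) + 4 = \frac{3621}{10} + 4 = \frac{3661}{10}$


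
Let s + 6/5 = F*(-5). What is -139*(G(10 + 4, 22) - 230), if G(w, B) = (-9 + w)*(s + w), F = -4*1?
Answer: 9174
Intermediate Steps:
F = -4
s = 94/5 (s = -6/5 - 4*(-5) = -6/5 + 20 = 94/5 ≈ 18.800)
G(w, B) = (-9 + w)*(94/5 + w)
-139*(G(10 + 4, 22) - 230) = -139*((-846/5 + (10 + 4)² + 49*(10 + 4)/5) - 230) = -139*((-846/5 + 14² + (49/5)*14) - 230) = -139*((-846/5 + 196 + 686/5) - 230) = -139*(164 - 230) = -139*(-66) = 9174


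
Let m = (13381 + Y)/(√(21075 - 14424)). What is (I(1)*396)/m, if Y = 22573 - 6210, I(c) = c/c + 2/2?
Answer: 27*√739/338 ≈ 2.1715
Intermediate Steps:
I(c) = 2 (I(c) = 1 + 2*(½) = 1 + 1 = 2)
Y = 16363
m = 29744*√739/2217 (m = (13381 + 16363)/(√(21075 - 14424)) = 29744/(√6651) = 29744/((3*√739)) = 29744*(√739/2217) = 29744*√739/2217 ≈ 364.72)
(I(1)*396)/m = (2*396)/((29744*√739/2217)) = 792*(3*√739/29744) = 27*√739/338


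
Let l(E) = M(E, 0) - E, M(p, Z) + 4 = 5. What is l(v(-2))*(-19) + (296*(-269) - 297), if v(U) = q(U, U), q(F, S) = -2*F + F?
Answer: -79902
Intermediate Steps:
M(p, Z) = 1 (M(p, Z) = -4 + 5 = 1)
q(F, S) = -F
v(U) = -U
l(E) = 1 - E
l(v(-2))*(-19) + (296*(-269) - 297) = (1 - (-1)*(-2))*(-19) + (296*(-269) - 297) = (1 - 1*2)*(-19) + (-79624 - 297) = (1 - 2)*(-19) - 79921 = -1*(-19) - 79921 = 19 - 79921 = -79902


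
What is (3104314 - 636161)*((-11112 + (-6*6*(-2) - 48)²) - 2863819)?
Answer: -7094347916315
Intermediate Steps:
(3104314 - 636161)*((-11112 + (-6*6*(-2) - 48)²) - 2863819) = 2468153*((-11112 + (-36*(-2) - 48)²) - 2863819) = 2468153*((-11112 + (72 - 48)²) - 2863819) = 2468153*((-11112 + 24²) - 2863819) = 2468153*((-11112 + 576) - 2863819) = 2468153*(-10536 - 2863819) = 2468153*(-2874355) = -7094347916315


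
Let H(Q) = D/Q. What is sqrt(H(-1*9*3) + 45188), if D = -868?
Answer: 4*sqrt(228927)/9 ≈ 212.65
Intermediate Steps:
H(Q) = -868/Q
sqrt(H(-1*9*3) + 45188) = sqrt(-868/(-1*9*3) + 45188) = sqrt(-868/((-9*3)) + 45188) = sqrt(-868/(-27) + 45188) = sqrt(-868*(-1/27) + 45188) = sqrt(868/27 + 45188) = sqrt(1220944/27) = 4*sqrt(228927)/9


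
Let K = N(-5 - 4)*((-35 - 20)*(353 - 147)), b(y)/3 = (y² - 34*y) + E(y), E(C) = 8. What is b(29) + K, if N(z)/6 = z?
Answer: 611409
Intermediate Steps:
N(z) = 6*z
b(y) = 24 - 102*y + 3*y² (b(y) = 3*((y² - 34*y) + 8) = 3*(8 + y² - 34*y) = 24 - 102*y + 3*y²)
K = 611820 (K = (6*(-5 - 4))*((-35 - 20)*(353 - 147)) = (6*(-9))*(-55*206) = -54*(-11330) = 611820)
b(29) + K = (24 - 102*29 + 3*29²) + 611820 = (24 - 2958 + 3*841) + 611820 = (24 - 2958 + 2523) + 611820 = -411 + 611820 = 611409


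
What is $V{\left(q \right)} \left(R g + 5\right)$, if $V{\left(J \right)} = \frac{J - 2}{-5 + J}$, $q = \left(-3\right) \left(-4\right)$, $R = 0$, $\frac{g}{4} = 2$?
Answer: $\frac{50}{7} \approx 7.1429$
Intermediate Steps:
$g = 8$ ($g = 4 \cdot 2 = 8$)
$q = 12$
$V{\left(J \right)} = \frac{-2 + J}{-5 + J}$
$V{\left(q \right)} \left(R g + 5\right) = \frac{-2 + 12}{-5 + 12} \left(0 \cdot 8 + 5\right) = \frac{1}{7} \cdot 10 \left(0 + 5\right) = \frac{1}{7} \cdot 10 \cdot 5 = \frac{10}{7} \cdot 5 = \frac{50}{7}$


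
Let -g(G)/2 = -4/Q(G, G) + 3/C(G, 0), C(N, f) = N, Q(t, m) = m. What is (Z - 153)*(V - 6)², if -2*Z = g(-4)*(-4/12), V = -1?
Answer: -90013/12 ≈ -7501.1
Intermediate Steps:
g(G) = 2/G (g(G) = -2*(-4/G + 3/G) = -(-2)/G = 2/G)
Z = -1/12 (Z = -2/(-4)*(-4/12)/2 = -2*(-¼)*(-4*1/12)/2 = -(-1)*(-1)/(4*3) = -½*⅙ = -1/12 ≈ -0.083333)
(Z - 153)*(V - 6)² = (-1/12 - 153)*(-1 - 6)² = -1837/12*(-7)² = -1837/12*49 = -90013/12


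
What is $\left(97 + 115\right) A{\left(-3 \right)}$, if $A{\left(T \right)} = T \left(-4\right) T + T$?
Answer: $-8268$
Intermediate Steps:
$A{\left(T \right)} = T - 4 T^{2}$ ($A{\left(T \right)} = - 4 T T + T = - 4 T^{2} + T = T - 4 T^{2}$)
$\left(97 + 115\right) A{\left(-3 \right)} = \left(97 + 115\right) \left(- 3 \left(1 - -12\right)\right) = 212 \left(- 3 \left(1 + 12\right)\right) = 212 \left(\left(-3\right) 13\right) = 212 \left(-39\right) = -8268$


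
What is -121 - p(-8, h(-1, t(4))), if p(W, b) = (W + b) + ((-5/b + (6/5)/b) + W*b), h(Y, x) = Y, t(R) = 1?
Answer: -619/5 ≈ -123.80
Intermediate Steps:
p(W, b) = W + b - 19/(5*b) + W*b (p(W, b) = (W + b) + ((-5/b + (6*(⅕))/b) + W*b) = (W + b) + ((-5/b + 6/(5*b)) + W*b) = (W + b) + (-19/(5*b) + W*b) = W + b - 19/(5*b) + W*b)
-121 - p(-8, h(-1, t(4))) = -121 - (-8 - 1 - 19/5/(-1) - 8*(-1)) = -121 - (-8 - 1 - 19/5*(-1) + 8) = -121 - (-8 - 1 + 19/5 + 8) = -121 - 1*14/5 = -121 - 14/5 = -619/5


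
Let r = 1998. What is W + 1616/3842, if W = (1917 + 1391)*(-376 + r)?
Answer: 10307272304/1921 ≈ 5.3656e+6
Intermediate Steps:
W = 5365576 (W = (1917 + 1391)*(-376 + 1998) = 3308*1622 = 5365576)
W + 1616/3842 = 5365576 + 1616/3842 = 5365576 + 1616*(1/3842) = 5365576 + 808/1921 = 10307272304/1921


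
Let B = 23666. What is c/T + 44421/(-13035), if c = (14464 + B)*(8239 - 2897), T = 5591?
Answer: 884952262763/24292895 ≈ 36428.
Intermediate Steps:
c = 203690460 (c = (14464 + 23666)*(8239 - 2897) = 38130*5342 = 203690460)
c/T + 44421/(-13035) = 203690460/5591 + 44421/(-13035) = 203690460*(1/5591) + 44421*(-1/13035) = 203690460/5591 - 14807/4345 = 884952262763/24292895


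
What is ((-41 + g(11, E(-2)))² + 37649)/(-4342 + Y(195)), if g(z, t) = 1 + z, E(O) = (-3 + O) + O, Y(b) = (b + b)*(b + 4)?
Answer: 19245/36634 ≈ 0.52533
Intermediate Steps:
Y(b) = 2*b*(4 + b) (Y(b) = (2*b)*(4 + b) = 2*b*(4 + b))
E(O) = -3 + 2*O
((-41 + g(11, E(-2)))² + 37649)/(-4342 + Y(195)) = ((-41 + (1 + 11))² + 37649)/(-4342 + 2*195*(4 + 195)) = ((-41 + 12)² + 37649)/(-4342 + 2*195*199) = ((-29)² + 37649)/(-4342 + 77610) = (841 + 37649)/73268 = 38490*(1/73268) = 19245/36634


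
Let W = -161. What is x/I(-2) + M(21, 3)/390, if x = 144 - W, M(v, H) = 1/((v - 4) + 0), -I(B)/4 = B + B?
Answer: 1011083/53040 ≈ 19.063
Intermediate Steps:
I(B) = -8*B (I(B) = -4*(B + B) = -8*B)
M(v, H) = 1/(-4 + v) (M(v, H) = 1/((-4 + v) + 0) = 1/(-4 + v))
x = 305 (x = 144 - 1*(-161) = 144 + 161 = 305)
x/I(-2) + M(21, 3)/390 = 305/((-8*(-2))) + 1/((-4 + 21)*390) = 305/16 + (1/390)/17 = 305*(1/16) + (1/17)*(1/390) = 305/16 + 1/6630 = 1011083/53040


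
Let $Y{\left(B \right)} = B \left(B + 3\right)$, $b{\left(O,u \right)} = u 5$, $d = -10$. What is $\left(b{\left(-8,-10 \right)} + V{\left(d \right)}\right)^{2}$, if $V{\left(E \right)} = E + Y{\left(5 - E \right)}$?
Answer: $44100$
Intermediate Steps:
$b{\left(O,u \right)} = 5 u$
$Y{\left(B \right)} = B \left(3 + B\right)$
$V{\left(E \right)} = E + \left(5 - E\right) \left(8 - E\right)$ ($V{\left(E \right)} = E + \left(5 - E\right) \left(3 - \left(-5 + E\right)\right) = E + \left(5 - E\right) \left(8 - E\right)$)
$\left(b{\left(-8,-10 \right)} + V{\left(d \right)}\right)^{2} = \left(5 \left(-10\right) - \left(10 - \left(-8 - 10\right) \left(-5 - 10\right)\right)\right)^{2} = \left(-50 - -260\right)^{2} = \left(-50 + \left(-10 + 270\right)\right)^{2} = \left(-50 + 260\right)^{2} = 210^{2} = 44100$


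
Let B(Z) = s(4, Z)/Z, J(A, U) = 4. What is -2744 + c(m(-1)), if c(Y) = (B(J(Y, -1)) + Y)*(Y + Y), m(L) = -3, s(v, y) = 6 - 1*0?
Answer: -2735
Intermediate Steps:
s(v, y) = 6 (s(v, y) = 6 + 0 = 6)
B(Z) = 6/Z
c(Y) = 2*Y*(3/2 + Y) (c(Y) = (6/4 + Y)*(Y + Y) = (6*(1/4) + Y)*(2*Y) = (3/2 + Y)*(2*Y) = 2*Y*(3/2 + Y))
-2744 + c(m(-1)) = -2744 - 3*(3 + 2*(-3)) = -2744 - 3*(3 - 6) = -2744 - 3*(-3) = -2744 + 9 = -2735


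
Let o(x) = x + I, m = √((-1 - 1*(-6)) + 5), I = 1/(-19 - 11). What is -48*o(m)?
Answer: 8/5 - 48*√10 ≈ -150.19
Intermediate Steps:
I = -1/30 (I = 1/(-30) = -1/30 ≈ -0.033333)
m = √10 (m = √((-1 + 6) + 5) = √(5 + 5) = √10 ≈ 3.1623)
o(x) = -1/30 + x (o(x) = x - 1/30 = -1/30 + x)
-48*o(m) = -48*(-1/30 + √10) = 8/5 - 48*√10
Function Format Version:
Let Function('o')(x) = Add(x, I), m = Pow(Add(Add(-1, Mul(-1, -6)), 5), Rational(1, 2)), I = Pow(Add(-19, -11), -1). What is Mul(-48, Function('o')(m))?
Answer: Add(Rational(8, 5), Mul(-48, Pow(10, Rational(1, 2)))) ≈ -150.19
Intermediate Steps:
I = Rational(-1, 30) (I = Pow(-30, -1) = Rational(-1, 30) ≈ -0.033333)
m = Pow(10, Rational(1, 2)) (m = Pow(Add(Add(-1, 6), 5), Rational(1, 2)) = Pow(Add(5, 5), Rational(1, 2)) = Pow(10, Rational(1, 2)) ≈ 3.1623)
Function('o')(x) = Add(Rational(-1, 30), x) (Function('o')(x) = Add(x, Rational(-1, 30)) = Add(Rational(-1, 30), x))
Mul(-48, Function('o')(m)) = Mul(-48, Add(Rational(-1, 30), Pow(10, Rational(1, 2)))) = Add(Rational(8, 5), Mul(-48, Pow(10, Rational(1, 2))))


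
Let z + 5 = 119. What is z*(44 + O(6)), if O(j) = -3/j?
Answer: 4959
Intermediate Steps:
z = 114 (z = -5 + 119 = 114)
z*(44 + O(6)) = 114*(44 - 3/6) = 114*(44 - 3*⅙) = 114*(44 - ½) = 114*(87/2) = 4959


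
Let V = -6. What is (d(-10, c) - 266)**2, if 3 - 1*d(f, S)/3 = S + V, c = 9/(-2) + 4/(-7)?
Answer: 9815689/196 ≈ 50080.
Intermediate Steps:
c = -71/14 (c = 9*(-1/2) + 4*(-1/7) = -9/2 - 4/7 = -71/14 ≈ -5.0714)
d(f, S) = 27 - 3*S (d(f, S) = 9 - 3*(S - 6) = 9 - 3*(-6 + S) = 9 + (18 - 3*S) = 27 - 3*S)
(d(-10, c) - 266)**2 = ((27 - 3*(-71/14)) - 266)**2 = ((27 + 213/14) - 266)**2 = (591/14 - 266)**2 = (-3133/14)**2 = 9815689/196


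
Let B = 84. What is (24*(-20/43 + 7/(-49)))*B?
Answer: -52704/43 ≈ -1225.7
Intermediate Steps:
(24*(-20/43 + 7/(-49)))*B = (24*(-20/43 + 7/(-49)))*84 = (24*(-20*1/43 + 7*(-1/49)))*84 = (24*(-20/43 - ⅐))*84 = (24*(-183/301))*84 = -4392/301*84 = -52704/43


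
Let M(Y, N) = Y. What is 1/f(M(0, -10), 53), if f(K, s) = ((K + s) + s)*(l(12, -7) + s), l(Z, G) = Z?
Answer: 1/6890 ≈ 0.00014514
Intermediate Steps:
f(K, s) = (12 + s)*(K + 2*s) (f(K, s) = ((K + s) + s)*(12 + s) = (K + 2*s)*(12 + s) = (12 + s)*(K + 2*s))
1/f(M(0, -10), 53) = 1/(2*53² + 12*0 + 24*53 + 0*53) = 1/(2*2809 + 0 + 1272 + 0) = 1/(5618 + 0 + 1272 + 0) = 1/6890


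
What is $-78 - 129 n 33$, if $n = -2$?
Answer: $8436$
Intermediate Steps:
$-78 - 129 n 33 = -78 - 129 \left(\left(-2\right) 33\right) = -78 - -8514 = -78 + 8514 = 8436$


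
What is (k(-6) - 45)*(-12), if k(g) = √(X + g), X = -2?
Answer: 540 - 24*I*√2 ≈ 540.0 - 33.941*I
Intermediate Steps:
k(g) = √(-2 + g)
(k(-6) - 45)*(-12) = (√(-2 - 6) - 45)*(-12) = (√(-8) - 45)*(-12) = (2*I*√2 - 45)*(-12) = (-45 + 2*I*√2)*(-12) = 540 - 24*I*√2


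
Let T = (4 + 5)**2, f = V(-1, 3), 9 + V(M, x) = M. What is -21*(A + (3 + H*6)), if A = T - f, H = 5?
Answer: -2604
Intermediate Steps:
V(M, x) = -9 + M
f = -10 (f = -9 - 1 = -10)
T = 81 (T = 9**2 = 81)
A = 91 (A = 81 - 1*(-10) = 81 + 10 = 91)
-21*(A + (3 + H*6)) = -21*(91 + (3 + 5*6)) = -21*(91 + (3 + 30)) = -21*(91 + 33) = -21*124 = -2604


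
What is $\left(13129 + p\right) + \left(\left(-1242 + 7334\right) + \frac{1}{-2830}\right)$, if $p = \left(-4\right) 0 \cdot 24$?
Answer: $\frac{54395429}{2830} \approx 19221.0$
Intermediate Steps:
$p = 0$ ($p = 0 \cdot 24 = 0$)
$\left(13129 + p\right) + \left(\left(-1242 + 7334\right) + \frac{1}{-2830}\right) = \left(13129 + 0\right) + \left(\left(-1242 + 7334\right) + \frac{1}{-2830}\right) = 13129 + \left(6092 - \frac{1}{2830}\right) = 13129 + \frac{17240359}{2830} = \frac{54395429}{2830}$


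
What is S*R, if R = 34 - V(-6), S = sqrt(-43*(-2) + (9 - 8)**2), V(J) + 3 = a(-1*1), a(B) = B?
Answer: 38*sqrt(87) ≈ 354.44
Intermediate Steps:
V(J) = -4 (V(J) = -3 - 1*1 = -3 - 1 = -4)
S = sqrt(87) (S = sqrt(86 + 1**2) = sqrt(86 + 1) = sqrt(87) ≈ 9.3274)
R = 38 (R = 34 - 1*(-4) = 34 + 4 = 38)
S*R = sqrt(87)*38 = 38*sqrt(87)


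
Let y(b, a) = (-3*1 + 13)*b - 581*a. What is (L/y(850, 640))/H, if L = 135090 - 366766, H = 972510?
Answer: 57919/88337945850 ≈ 6.5565e-7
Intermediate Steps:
y(b, a) = -581*a + 10*b (y(b, a) = (-3 + 13)*b - 581*a = 10*b - 581*a = -581*a + 10*b)
L = -231676
(L/y(850, 640))/H = -231676/(-581*640 + 10*850)/972510 = -231676/(-371840 + 8500)*(1/972510) = -231676/(-363340)*(1/972510) = -231676*(-1/363340)*(1/972510) = (57919/90835)*(1/972510) = 57919/88337945850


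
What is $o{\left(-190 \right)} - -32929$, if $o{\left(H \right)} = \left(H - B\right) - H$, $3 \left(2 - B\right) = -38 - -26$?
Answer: $32923$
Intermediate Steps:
$B = 6$ ($B = 2 - \frac{-38 - -26}{3} = 2 - \frac{-38 + 26}{3} = 2 - -4 = 2 + 4 = 6$)
$o{\left(H \right)} = -6$ ($o{\left(H \right)} = \left(H - 6\right) - H = \left(-6 + H\right) - H = -6$)
$o{\left(-190 \right)} - -32929 = -6 - -32929 = -6 + 32929 = 32923$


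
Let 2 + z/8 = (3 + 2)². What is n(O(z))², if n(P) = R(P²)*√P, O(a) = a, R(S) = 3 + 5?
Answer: 11776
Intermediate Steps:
R(S) = 8
z = 184 (z = -16 + 8*(3 + 2)² = -16 + 8*5² = -16 + 8*25 = -16 + 200 = 184)
n(P) = 8*√P
n(O(z))² = (8*√184)² = (8*(2*√46))² = (16*√46)² = 11776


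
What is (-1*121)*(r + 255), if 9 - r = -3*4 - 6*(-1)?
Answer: -32670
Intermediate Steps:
r = 15 (r = 9 - (-3*4 - 6*(-1)) = 9 - (-12 + 6) = 9 - 1*(-6) = 9 + 6 = 15)
(-1*121)*(r + 255) = (-1*121)*(15 + 255) = -121*270 = -32670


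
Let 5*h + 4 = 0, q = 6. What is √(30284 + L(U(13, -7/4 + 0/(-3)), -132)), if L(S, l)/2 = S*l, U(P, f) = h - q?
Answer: 2*√200495/5 ≈ 179.11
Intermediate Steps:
h = -⅘ (h = -⅘ + (⅕)*0 = -⅘ + 0 = -⅘ ≈ -0.80000)
U(P, f) = -34/5 (U(P, f) = -⅘ - 1*6 = -⅘ - 6 = -34/5)
L(S, l) = 2*S*l (L(S, l) = 2*(S*l) = 2*S*l)
√(30284 + L(U(13, -7/4 + 0/(-3)), -132)) = √(30284 + 2*(-34/5)*(-132)) = √(30284 + 8976/5) = √(160396/5) = 2*√200495/5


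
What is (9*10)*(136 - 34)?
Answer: 9180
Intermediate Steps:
(9*10)*(136 - 34) = 90*102 = 9180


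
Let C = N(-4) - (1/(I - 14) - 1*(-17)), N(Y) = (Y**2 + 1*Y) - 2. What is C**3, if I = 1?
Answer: -729000/2197 ≈ -331.82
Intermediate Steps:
N(Y) = -2 + Y + Y**2 (N(Y) = (Y**2 + Y) - 2 = (Y + Y**2) - 2 = -2 + Y + Y**2)
C = -90/13 (C = (-2 - 4 + (-4)**2) - (1/(1 - 14) - 1*(-17)) = (-2 - 4 + 16) - (1/(-13) + 17) = 10 - (-1/13 + 17) = 10 - 1*220/13 = 10 - 220/13 = -90/13 ≈ -6.9231)
C**3 = (-90/13)**3 = -729000/2197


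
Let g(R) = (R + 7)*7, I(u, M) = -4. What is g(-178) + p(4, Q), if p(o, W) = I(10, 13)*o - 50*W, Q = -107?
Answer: 4137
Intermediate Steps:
g(R) = 49 + 7*R (g(R) = (7 + R)*7 = 49 + 7*R)
p(o, W) = -50*W - 4*o (p(o, W) = -4*o - 50*W = -50*W - 4*o)
g(-178) + p(4, Q) = (49 + 7*(-178)) + (-50*(-107) - 4*4) = (49 - 1246) + (5350 - 16) = -1197 + 5334 = 4137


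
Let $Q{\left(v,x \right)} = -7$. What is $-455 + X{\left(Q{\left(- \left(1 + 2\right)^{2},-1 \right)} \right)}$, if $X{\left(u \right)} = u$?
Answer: $-462$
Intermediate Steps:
$-455 + X{\left(Q{\left(- \left(1 + 2\right)^{2},-1 \right)} \right)} = -455 - 7 = -462$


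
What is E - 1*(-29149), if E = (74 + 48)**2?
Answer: 44033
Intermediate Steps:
E = 14884 (E = 122**2 = 14884)
E - 1*(-29149) = 14884 - 1*(-29149) = 14884 + 29149 = 44033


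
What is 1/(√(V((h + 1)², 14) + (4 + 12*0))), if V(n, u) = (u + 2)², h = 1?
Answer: √65/130 ≈ 0.062017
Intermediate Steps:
V(n, u) = (2 + u)²
1/(√(V((h + 1)², 14) + (4 + 12*0))) = 1/(√((2 + 14)² + (4 + 12*0))) = 1/(√(16² + (4 + 0))) = 1/(√(256 + 4)) = 1/(√260) = 1/(2*√65) = √65/130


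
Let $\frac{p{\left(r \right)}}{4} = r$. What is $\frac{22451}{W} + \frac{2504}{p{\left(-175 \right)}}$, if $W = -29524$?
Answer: $- \frac{2037359}{469700} \approx -4.3376$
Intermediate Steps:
$p{\left(r \right)} = 4 r$
$\frac{22451}{W} + \frac{2504}{p{\left(-175 \right)}} = \frac{22451}{-29524} + \frac{2504}{4 \left(-175\right)} = 22451 \left(- \frac{1}{29524}\right) + \frac{2504}{-700} = - \frac{2041}{2684} + 2504 \left(- \frac{1}{700}\right) = - \frac{2041}{2684} - \frac{626}{175} = - \frac{2037359}{469700}$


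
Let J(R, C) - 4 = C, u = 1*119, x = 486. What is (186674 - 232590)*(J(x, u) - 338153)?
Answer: 15520985480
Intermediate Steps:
u = 119
J(R, C) = 4 + C
(186674 - 232590)*(J(x, u) - 338153) = (186674 - 232590)*((4 + 119) - 338153) = -45916*(123 - 338153) = -45916*(-338030) = 15520985480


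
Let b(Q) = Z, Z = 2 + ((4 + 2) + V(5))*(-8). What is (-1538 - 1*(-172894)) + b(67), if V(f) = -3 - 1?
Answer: 171342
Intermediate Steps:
V(f) = -4
Z = -14 (Z = 2 + ((4 + 2) - 4)*(-8) = 2 + (6 - 4)*(-8) = 2 + 2*(-8) = 2 - 16 = -14)
b(Q) = -14
(-1538 - 1*(-172894)) + b(67) = (-1538 - 1*(-172894)) - 14 = (-1538 + 172894) - 14 = 171356 - 14 = 171342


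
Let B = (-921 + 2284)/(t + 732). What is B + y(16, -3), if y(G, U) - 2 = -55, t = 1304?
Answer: -106545/2036 ≈ -52.331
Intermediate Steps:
y(G, U) = -53 (y(G, U) = 2 - 55 = -53)
B = 1363/2036 (B = (-921 + 2284)/(1304 + 732) = 1363/2036 ≈ 0.66945)
B + y(16, -3) = 1363/2036 - 53 = -106545/2036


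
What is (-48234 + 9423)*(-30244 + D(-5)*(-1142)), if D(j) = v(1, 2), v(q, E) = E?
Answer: 1262444208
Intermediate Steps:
D(j) = 2
(-48234 + 9423)*(-30244 + D(-5)*(-1142)) = (-48234 + 9423)*(-30244 + 2*(-1142)) = -38811*(-30244 - 2284) = -38811*(-32528) = 1262444208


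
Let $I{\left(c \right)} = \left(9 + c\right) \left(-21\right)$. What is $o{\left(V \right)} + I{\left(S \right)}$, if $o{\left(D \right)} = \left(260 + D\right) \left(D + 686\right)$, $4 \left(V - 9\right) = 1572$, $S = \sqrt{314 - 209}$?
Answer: $720067 - 21 \sqrt{105} \approx 7.1985 \cdot 10^{5}$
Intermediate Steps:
$S = \sqrt{105} \approx 10.247$
$V = 402$ ($V = 9 + \frac{1}{4} \cdot 1572 = 9 + 393 = 402$)
$I{\left(c \right)} = -189 - 21 c$
$o{\left(D \right)} = \left(260 + D\right) \left(686 + D\right)$
$o{\left(V \right)} + I{\left(S \right)} = \left(178360 + 402^{2} + 946 \cdot 402\right) - \left(189 + 21 \sqrt{105}\right) = \left(178360 + 161604 + 380292\right) - \left(189 + 21 \sqrt{105}\right) = 720256 - \left(189 + 21 \sqrt{105}\right) = 720067 - 21 \sqrt{105}$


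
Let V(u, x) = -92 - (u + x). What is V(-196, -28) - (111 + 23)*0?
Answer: 132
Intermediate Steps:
V(u, x) = -92 - u - x (V(u, x) = -92 + (-u - x) = -92 - u - x)
V(-196, -28) - (111 + 23)*0 = (-92 - 1*(-196) - 1*(-28)) - (111 + 23)*0 = (-92 + 196 + 28) - 134*0 = 132 - 1*0 = 132 + 0 = 132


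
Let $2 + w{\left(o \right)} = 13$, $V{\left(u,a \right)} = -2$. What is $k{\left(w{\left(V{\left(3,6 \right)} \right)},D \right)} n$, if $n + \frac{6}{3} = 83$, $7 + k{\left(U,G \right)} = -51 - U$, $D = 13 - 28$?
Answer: $-5589$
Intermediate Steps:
$D = -15$ ($D = 13 - 28 = -15$)
$w{\left(o \right)} = 11$ ($w{\left(o \right)} = -2 + 13 = 11$)
$k{\left(U,G \right)} = -58 - U$ ($k{\left(U,G \right)} = -7 - \left(51 + U\right) = -58 - U$)
$n = 81$ ($n = -2 + 83 = 81$)
$k{\left(w{\left(V{\left(3,6 \right)} \right)},D \right)} n = \left(-58 - 11\right) 81 = \left(-69\right) 81 = -5589$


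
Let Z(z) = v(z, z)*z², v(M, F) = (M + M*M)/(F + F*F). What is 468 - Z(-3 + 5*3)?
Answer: 324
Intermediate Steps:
v(M, F) = (M + M²)/(F + F²)
Z(z) = z² (Z(z) = (z*(1 + z)/(z*(1 + z)))*z² = 1*z² = z²)
468 - Z(-3 + 5*3) = 468 - (-3 + 5*3)² = 468 - (-3 + 15)² = 468 - 1*12² = 468 - 1*144 = 468 - 144 = 324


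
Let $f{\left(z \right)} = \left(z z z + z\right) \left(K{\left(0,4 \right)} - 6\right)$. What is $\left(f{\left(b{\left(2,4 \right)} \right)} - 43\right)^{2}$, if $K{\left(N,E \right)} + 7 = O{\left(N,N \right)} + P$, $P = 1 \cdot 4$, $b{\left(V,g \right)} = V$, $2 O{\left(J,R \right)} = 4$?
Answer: $12769$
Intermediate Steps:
$O{\left(J,R \right)} = 2$ ($O{\left(J,R \right)} = \frac{1}{2} \cdot 4 = 2$)
$P = 4$
$K{\left(N,E \right)} = -1$ ($K{\left(N,E \right)} = -7 + \left(2 + 4\right) = -7 + 6 = -1$)
$f{\left(z \right)} = - 7 z - 7 z^{3}$ ($f{\left(z \right)} = \left(z z z + z\right) \left(-1 - 6\right) = \left(z z^{2} + z\right) \left(-7\right) = \left(z^{3} + z\right) \left(-7\right) = \left(z + z^{3}\right) \left(-7\right) = - 7 z - 7 z^{3}$)
$\left(f{\left(b{\left(2,4 \right)} \right)} - 43\right)^{2} = \left(7 \cdot 2 \left(-1 - 2^{2}\right) - 43\right)^{2} = \left(7 \cdot 2 \left(-1 - 4\right) - 43\right)^{2} = \left(7 \cdot 2 \left(-5\right) - 43\right)^{2} = \left(-70 - 43\right)^{2} = \left(-113\right)^{2} = 12769$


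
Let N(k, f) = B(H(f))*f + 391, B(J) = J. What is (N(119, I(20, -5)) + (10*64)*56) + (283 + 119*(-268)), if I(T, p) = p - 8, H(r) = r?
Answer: 4791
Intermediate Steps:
I(T, p) = -8 + p
N(k, f) = 391 + f**2 (N(k, f) = f*f + 391 = f**2 + 391 = 391 + f**2)
(N(119, I(20, -5)) + (10*64)*56) + (283 + 119*(-268)) = ((391 + (-8 - 5)**2) + (10*64)*56) + (283 + 119*(-268)) = ((391 + (-13)**2) + 640*56) + (283 - 31892) = ((391 + 169) + 35840) - 31609 = (560 + 35840) - 31609 = 36400 - 31609 = 4791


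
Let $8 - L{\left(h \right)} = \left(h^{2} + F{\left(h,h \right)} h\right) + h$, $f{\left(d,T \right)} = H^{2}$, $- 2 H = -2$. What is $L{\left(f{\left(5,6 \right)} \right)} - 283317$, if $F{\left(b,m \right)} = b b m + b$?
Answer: $-283313$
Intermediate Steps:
$H = 1$ ($H = \left(- \frac{1}{2}\right) \left(-2\right) = 1$)
$f{\left(d,T \right)} = 1$ ($f{\left(d,T \right)} = 1^{2} = 1$)
$F{\left(b,m \right)} = b + m b^{2}$ ($F{\left(b,m \right)} = b^{2} m + b = m b^{2} + b = b + m b^{2}$)
$L{\left(h \right)} = 8 - h - h^{2} - h^{2} \left(1 + h^{2}\right)$ ($L{\left(h \right)} = 8 - \left(\left(h^{2} + h \left(1 + h h\right) h\right) + h\right) = 8 - \left(\left(h^{2} + h \left(1 + h^{2}\right) h\right) + h\right) = 8 - \left(\left(h^{2} + h^{2} \left(1 + h^{2}\right)\right) + h\right) = 8 - \left(h + h^{2} + h^{2} \left(1 + h^{2}\right)\right) = 8 - h - h^{2} - h^{2} \left(1 + h^{2}\right)$)
$L{\left(f{\left(5,6 \right)} \right)} - 283317 = \left(8 - 1 - 1^{4} - 2 \cdot 1^{2}\right) - 283317 = \left(8 - 1 - 1 - 2\right) - 283317 = 4 - 283317 = -283313$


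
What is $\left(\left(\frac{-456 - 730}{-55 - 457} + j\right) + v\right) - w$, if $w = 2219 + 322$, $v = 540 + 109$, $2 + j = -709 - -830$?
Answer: $- \frac{453295}{256} \approx -1770.7$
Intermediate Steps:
$j = 119$ ($j = -2 - -121 = -2 + \left(-709 + 830\right) = -2 + 121 = 119$)
$v = 649$
$w = 2541$
$\left(\left(\frac{-456 - 730}{-55 - 457} + j\right) + v\right) - w = \left(\left(\frac{-456 - 730}{-55 - 457} + 119\right) + 649\right) - 2541 = \left(\left(- \frac{1186}{-512} + 119\right) + 649\right) - 2541 = \left(\left(\left(-1186\right) \left(- \frac{1}{512}\right) + 119\right) + 649\right) - 2541 = \left(\left(\frac{593}{256} + 119\right) + 649\right) - 2541 = \left(\frac{31057}{256} + 649\right) - 2541 = \frac{197201}{256} - 2541 = - \frac{453295}{256}$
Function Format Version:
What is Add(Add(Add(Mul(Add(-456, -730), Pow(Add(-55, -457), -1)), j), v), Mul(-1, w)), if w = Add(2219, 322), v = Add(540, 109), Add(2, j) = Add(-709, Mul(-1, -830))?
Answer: Rational(-453295, 256) ≈ -1770.7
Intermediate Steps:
j = 119 (j = Add(-2, Add(-709, Mul(-1, -830))) = Add(-2, Add(-709, 830)) = Add(-2, 121) = 119)
v = 649
w = 2541
Add(Add(Add(Mul(Add(-456, -730), Pow(Add(-55, -457), -1)), j), v), Mul(-1, w)) = Add(Add(Add(Mul(Add(-456, -730), Pow(Add(-55, -457), -1)), 119), 649), Mul(-1, 2541)) = Add(Add(Add(Mul(-1186, Pow(-512, -1)), 119), 649), -2541) = Add(Add(Add(Mul(-1186, Rational(-1, 512)), 119), 649), -2541) = Add(Add(Add(Rational(593, 256), 119), 649), -2541) = Add(Add(Rational(31057, 256), 649), -2541) = Add(Rational(197201, 256), -2541) = Rational(-453295, 256)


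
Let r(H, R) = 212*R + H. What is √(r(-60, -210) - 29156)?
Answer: 2*I*√18434 ≈ 271.54*I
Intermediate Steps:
r(H, R) = H + 212*R
√(r(-60, -210) - 29156) = √((-60 + 212*(-210)) - 29156) = √((-60 - 44520) - 29156) = √(-44580 - 29156) = √(-73736) = 2*I*√18434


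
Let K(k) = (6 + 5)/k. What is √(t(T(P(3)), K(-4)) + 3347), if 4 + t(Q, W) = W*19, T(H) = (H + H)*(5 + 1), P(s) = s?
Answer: √13163/2 ≈ 57.365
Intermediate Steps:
K(k) = 11/k
T(H) = 12*H (T(H) = (2*H)*6 = 12*H)
t(Q, W) = -4 + 19*W (t(Q, W) = -4 + W*19 = -4 + 19*W)
√(t(T(P(3)), K(-4)) + 3347) = √((-4 + 19*(11/(-4))) + 3347) = √((-4 + 19*(11*(-¼))) + 3347) = √((-4 + 19*(-11/4)) + 3347) = √((-4 - 209/4) + 3347) = √(-225/4 + 3347) = √(13163/4) = √13163/2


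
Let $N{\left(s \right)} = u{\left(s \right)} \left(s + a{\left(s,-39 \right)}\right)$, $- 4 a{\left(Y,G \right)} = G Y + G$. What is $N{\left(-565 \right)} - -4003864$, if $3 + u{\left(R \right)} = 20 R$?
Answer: $72545256$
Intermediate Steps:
$u{\left(R \right)} = -3 + 20 R$
$a{\left(Y,G \right)} = - \frac{G}{4} - \frac{G Y}{4}$ ($a{\left(Y,G \right)} = - \frac{G Y + G}{4} = - \frac{G + G Y}{4} = - \frac{G}{4} - \frac{G Y}{4}$)
$N{\left(s \right)} = \left(-3 + 20 s\right) \left(\frac{39}{4} + \frac{43 s}{4}\right)$ ($N{\left(s \right)} = \left(-3 + 20 s\right) \left(s - - \frac{39 \left(1 + s\right)}{4}\right) = \left(-3 + 20 s\right) \left(s + \left(\frac{39}{4} + \frac{39 s}{4}\right)\right) = \left(-3 + 20 s\right) \left(\frac{39}{4} + \frac{43 s}{4}\right)$)
$N{\left(-565 \right)} - -4003864 = \frac{\left(-3 + 20 \left(-565\right)\right) \left(39 + 43 \left(-565\right)\right)}{4} - -4003864 = \frac{\left(-3 - 11300\right) \left(39 - 24295\right)}{4} + 4003864 = \frac{1}{4} \left(-11303\right) \left(-24256\right) + 4003864 = 68541392 + 4003864 = 72545256$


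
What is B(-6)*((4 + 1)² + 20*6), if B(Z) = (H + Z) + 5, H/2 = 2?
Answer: 435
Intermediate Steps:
H = 4 (H = 2*2 = 4)
B(Z) = 9 + Z (B(Z) = (4 + Z) + 5 = 9 + Z)
B(-6)*((4 + 1)² + 20*6) = (9 - 6)*((4 + 1)² + 20*6) = 3*(5² + 120) = 3*(25 + 120) = 3*145 = 435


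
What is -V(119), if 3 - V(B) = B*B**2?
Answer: 1685156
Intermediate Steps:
V(B) = 3 - B**3 (V(B) = 3 - B*B**2 = 3 - B**3)
-V(119) = -(3 - 1*119**3) = -(3 - 1*1685159) = -(3 - 1685159) = -1*(-1685156) = 1685156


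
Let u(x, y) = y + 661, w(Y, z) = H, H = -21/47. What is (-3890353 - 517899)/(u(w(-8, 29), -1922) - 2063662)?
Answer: 4408252/2064923 ≈ 2.1348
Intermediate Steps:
H = -21/47 (H = -21*1/47 = -21/47 ≈ -0.44681)
w(Y, z) = -21/47
u(x, y) = 661 + y
(-3890353 - 517899)/(u(w(-8, 29), -1922) - 2063662) = (-3890353 - 517899)/((661 - 1922) - 2063662) = -4408252/(-1261 - 2063662) = -4408252/(-2064923) = -4408252*(-1/2064923) = 4408252/2064923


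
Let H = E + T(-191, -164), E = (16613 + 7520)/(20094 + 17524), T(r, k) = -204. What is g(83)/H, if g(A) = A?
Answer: -3122294/7649939 ≈ -0.40815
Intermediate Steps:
E = 24133/37618 ≈ 0.64153
H = -7649939/37618 (H = 24133/37618 - 204 = -7649939/37618 ≈ -203.36)
g(83)/H = 83/(-7649939/37618) = 83*(-37618/7649939) = -3122294/7649939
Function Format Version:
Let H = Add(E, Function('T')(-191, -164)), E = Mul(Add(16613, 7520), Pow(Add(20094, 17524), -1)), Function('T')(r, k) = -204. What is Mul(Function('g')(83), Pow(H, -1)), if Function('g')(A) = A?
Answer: Rational(-3122294, 7649939) ≈ -0.40815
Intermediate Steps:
E = Rational(24133, 37618) (E = Mul(24133, Pow(37618, -1)) = Mul(24133, Rational(1, 37618)) = Rational(24133, 37618) ≈ 0.64153)
H = Rational(-7649939, 37618) (H = Add(Rational(24133, 37618), -204) = Rational(-7649939, 37618) ≈ -203.36)
Mul(Function('g')(83), Pow(H, -1)) = Mul(83, Pow(Rational(-7649939, 37618), -1)) = Mul(83, Rational(-37618, 7649939)) = Rational(-3122294, 7649939)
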